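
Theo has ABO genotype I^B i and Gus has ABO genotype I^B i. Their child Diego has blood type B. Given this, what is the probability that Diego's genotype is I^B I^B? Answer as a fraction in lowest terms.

1/3

Cross I^B i × I^B i → 1/4 I^B I^B, 1/2 I^B i, 1/4 i i.
Type-B genotypes among offspring: I^B I^B (1/4), I^B i (1/2); total 3/4.
P(I^B I^B | type B) = (1/4) / (3/4) = 1/3.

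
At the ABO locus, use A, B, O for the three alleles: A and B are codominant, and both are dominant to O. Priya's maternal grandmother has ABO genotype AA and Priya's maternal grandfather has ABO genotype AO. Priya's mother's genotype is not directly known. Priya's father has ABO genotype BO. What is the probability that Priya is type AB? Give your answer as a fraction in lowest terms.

3/8

Priya's mother's ABO genotype from AA × AO: 1/2 AA, 1/2 AO.
Crossing each possibility with the father BO and summing P(type AB): 1/2·1/2 + 1/2·1/4 = 3/8.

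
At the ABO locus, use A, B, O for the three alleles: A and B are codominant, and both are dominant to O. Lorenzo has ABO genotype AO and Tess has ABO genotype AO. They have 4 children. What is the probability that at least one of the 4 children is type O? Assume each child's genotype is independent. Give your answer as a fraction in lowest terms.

ABO cross AO × AO → 1/4 O, 3/4 A.
So P(type O) = 1/4 per child.
P(none) = (3/4)^4 = 81/256; P(at least one) = 1 − 81/256 = 175/256.

175/256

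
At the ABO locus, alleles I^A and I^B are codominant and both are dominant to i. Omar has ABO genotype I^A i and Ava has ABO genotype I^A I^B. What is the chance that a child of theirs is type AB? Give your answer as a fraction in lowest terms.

ABO cross I^A i × I^A I^B → offspring phenotypes: 1/2 A, 1/4 B, 1/4 AB.
So P(type AB) = 1/4.

1/4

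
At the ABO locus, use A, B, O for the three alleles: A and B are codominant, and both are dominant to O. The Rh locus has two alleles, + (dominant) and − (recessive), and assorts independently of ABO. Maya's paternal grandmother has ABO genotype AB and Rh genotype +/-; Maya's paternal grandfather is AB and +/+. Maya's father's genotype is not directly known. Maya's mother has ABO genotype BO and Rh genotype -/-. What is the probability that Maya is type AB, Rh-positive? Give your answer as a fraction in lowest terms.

3/16

Maya's father's ABO genotype from AB × AB: 1/4 AA, 1/2 AB, 1/4 BB.
Crossing each possibility with the mother BO and summing P(type AB): 1/4·1/2 + 1/2·1/4 + 1/4·0 = 1/4.
Similarly for Rh via the father's Rh distribution: P(Rh+) = 3/4.
Independent loci: 1/4 × 3/4 = 3/16.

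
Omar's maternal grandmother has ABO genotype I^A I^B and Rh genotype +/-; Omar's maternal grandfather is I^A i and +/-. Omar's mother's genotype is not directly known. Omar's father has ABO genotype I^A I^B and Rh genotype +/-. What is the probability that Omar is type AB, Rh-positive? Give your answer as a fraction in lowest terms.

Omar's mother's ABO genotype from I^A I^B × I^A i: 1/4 I^A I^A, 1/4 I^A I^B, 1/4 I^A i, 1/4 I^B i.
Crossing each possibility with the father I^A I^B and summing P(type AB): 1/4·1/2 + 1/4·1/2 + 1/4·1/4 + 1/4·1/4 = 3/8.
Similarly for Rh via the mother's Rh distribution: P(Rh+) = 3/4.
Independent loci: 3/8 × 3/4 = 9/32.

9/32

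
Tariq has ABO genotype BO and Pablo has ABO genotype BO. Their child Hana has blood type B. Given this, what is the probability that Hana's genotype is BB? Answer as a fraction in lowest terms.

1/3

Cross BO × BO → 1/4 BB, 1/2 BO, 1/4 OO.
Type-B genotypes among offspring: BB (1/4), BO (1/2); total 3/4.
P(BB | type B) = (1/4) / (3/4) = 1/3.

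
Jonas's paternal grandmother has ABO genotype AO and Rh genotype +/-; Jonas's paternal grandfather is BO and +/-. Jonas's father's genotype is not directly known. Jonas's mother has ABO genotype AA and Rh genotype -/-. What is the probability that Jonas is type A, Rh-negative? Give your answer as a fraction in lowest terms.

Jonas's father's ABO genotype from AO × BO: 1/4 AB, 1/4 AO, 1/4 BO, 1/4 OO.
Crossing each possibility with the mother AA and summing P(type A): 1/4·1/2 + 1/4·1 + 1/4·1/2 + 1/4·1 = 3/4.
Similarly for Rh via the father's Rh distribution: P(Rh-) = 1/2.
Independent loci: 3/4 × 1/2 = 3/8.

3/8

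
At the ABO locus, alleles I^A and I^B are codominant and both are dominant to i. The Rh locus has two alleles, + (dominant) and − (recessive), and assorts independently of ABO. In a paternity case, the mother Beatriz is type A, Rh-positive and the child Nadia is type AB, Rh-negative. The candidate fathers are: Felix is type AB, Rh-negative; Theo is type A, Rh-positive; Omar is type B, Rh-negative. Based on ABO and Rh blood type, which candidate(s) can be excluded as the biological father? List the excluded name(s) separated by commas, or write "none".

A candidate is excluded only if no genotype consistent with his phenotype could produce a type AB, Rh-negative child with a type A, Rh-positive mother.
Theo (type A, Rh+): no genotype consistent with that phenotype can produce a type-AB Rh- child with a type-A mother.

Theo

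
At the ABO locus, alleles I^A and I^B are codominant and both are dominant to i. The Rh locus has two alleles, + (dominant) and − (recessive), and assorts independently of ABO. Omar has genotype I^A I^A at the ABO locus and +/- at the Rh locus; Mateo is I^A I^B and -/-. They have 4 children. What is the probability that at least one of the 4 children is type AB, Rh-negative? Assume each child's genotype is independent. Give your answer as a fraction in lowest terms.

175/256

ABO cross I^A I^A × I^A I^B → 1/2 A, 1/2 AB.
Rh cross +/- × -/- → 1/2 Rh+, 1/2 Rh-; so P(type AB, Rh-negative) = 1/2 × 1/2 = 1/4 per child.
P(none) = (3/4)^4 = 81/256; P(at least one) = 1 − 81/256 = 175/256.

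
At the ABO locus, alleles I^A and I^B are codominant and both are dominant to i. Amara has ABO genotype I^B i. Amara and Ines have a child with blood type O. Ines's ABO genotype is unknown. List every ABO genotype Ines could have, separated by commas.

I^A i, I^B i, i i

For each candidate genotype of Ines, check whether crossing it with I^B i can produce every observed child phenotype.
  I^A I^A → possible child types {A, AB} ✗
  I^A I^B → possible child types {A, B, AB} ✗
  I^A i → possible child types {O, A, B, AB} ✓
  I^B I^B → possible child types {B} ✗
  I^B i → possible child types {O, B} ✓
  i i → possible child types {O, B} ✓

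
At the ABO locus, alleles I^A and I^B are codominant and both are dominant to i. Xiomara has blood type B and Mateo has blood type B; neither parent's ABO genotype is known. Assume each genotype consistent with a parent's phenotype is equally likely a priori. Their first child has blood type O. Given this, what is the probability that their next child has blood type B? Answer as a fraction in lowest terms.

3/4

Possible genotypes: Xiomara ∈ {I^B I^B, I^B i}; Mateo ∈ {I^B I^B, I^B i}.
Weight each parental genotype pair by prior × P(type-O child):
  I^B i × I^B i: posterior weight 1; P(next child type B) = 3/4.
Weighted sum = 3/4.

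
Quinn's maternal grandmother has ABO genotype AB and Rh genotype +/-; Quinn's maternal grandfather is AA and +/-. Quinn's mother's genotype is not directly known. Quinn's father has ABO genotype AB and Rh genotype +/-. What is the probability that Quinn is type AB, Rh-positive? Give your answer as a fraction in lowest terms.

Quinn's mother's ABO genotype from AB × AA: 1/2 AA, 1/2 AB.
Crossing each possibility with the father AB and summing P(type AB): 1/2·1/2 + 1/2·1/2 = 1/2.
Similarly for Rh via the mother's Rh distribution: P(Rh+) = 3/4.
Independent loci: 1/2 × 3/4 = 3/8.

3/8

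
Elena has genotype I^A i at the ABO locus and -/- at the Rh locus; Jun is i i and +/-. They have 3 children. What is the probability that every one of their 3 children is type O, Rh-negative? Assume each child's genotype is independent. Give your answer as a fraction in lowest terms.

ABO cross I^A i × i i → 1/2 O, 1/2 A.
Rh cross -/- × +/- → 1/2 Rh+, 1/2 Rh-; so P(type O, Rh-negative) = 1/2 × 1/2 = 1/4 per child.
All 3 independent: (1/4)^3 = 1/64.

1/64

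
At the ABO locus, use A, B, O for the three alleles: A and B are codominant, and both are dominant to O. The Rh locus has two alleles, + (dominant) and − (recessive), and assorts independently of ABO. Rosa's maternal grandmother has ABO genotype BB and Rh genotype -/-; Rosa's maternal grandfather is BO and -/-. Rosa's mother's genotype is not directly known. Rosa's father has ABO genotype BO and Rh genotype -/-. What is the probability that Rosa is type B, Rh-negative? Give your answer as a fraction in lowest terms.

7/8

Rosa's mother's ABO genotype from BB × BO: 1/2 BB, 1/2 BO.
Crossing each possibility with the father BO and summing P(type B): 1/2·1 + 1/2·3/4 = 7/8.
Similarly for Rh via the mother's Rh distribution: P(Rh-) = 1.
Independent loci: 7/8 × 1 = 7/8.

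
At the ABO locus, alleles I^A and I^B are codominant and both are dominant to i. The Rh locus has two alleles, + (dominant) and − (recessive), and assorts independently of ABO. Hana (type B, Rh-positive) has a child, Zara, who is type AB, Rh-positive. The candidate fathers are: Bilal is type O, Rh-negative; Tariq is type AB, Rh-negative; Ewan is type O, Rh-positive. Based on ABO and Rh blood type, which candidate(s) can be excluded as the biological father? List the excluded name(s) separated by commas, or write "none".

Bilal, Ewan

A candidate is excluded only if no genotype consistent with his phenotype could produce a type AB, Rh-positive child with a type B, Rh-positive mother.
Bilal (type O, Rh-): no genotype consistent with that phenotype can produce a type-AB Rh+ child with a type-B mother.
Ewan (type O, Rh+): no genotype consistent with that phenotype can produce a type-AB Rh+ child with a type-B mother.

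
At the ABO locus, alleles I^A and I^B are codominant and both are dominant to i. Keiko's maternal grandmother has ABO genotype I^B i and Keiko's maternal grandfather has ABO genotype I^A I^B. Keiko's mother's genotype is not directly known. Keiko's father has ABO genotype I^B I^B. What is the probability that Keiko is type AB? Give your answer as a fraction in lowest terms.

1/4

Keiko's mother's ABO genotype from I^B i × I^A I^B: 1/4 I^A I^B, 1/4 I^A i, 1/4 I^B I^B, 1/4 I^B i.
Crossing each possibility with the father I^B I^B and summing P(type AB): 1/4·1/2 + 1/4·1/2 + 1/4·0 + 1/4·0 = 1/4.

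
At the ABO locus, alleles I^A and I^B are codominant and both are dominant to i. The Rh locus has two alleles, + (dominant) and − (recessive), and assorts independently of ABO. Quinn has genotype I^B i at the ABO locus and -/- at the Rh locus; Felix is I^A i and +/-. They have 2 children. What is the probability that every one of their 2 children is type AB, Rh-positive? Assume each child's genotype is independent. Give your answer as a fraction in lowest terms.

1/64

ABO cross I^B i × I^A i → 1/4 O, 1/4 A, 1/4 B, 1/4 AB.
Rh cross -/- × +/- → 1/2 Rh+, 1/2 Rh-; so P(type AB, Rh-positive) = 1/4 × 1/2 = 1/8 per child.
All 2 independent: (1/8)^2 = 1/64.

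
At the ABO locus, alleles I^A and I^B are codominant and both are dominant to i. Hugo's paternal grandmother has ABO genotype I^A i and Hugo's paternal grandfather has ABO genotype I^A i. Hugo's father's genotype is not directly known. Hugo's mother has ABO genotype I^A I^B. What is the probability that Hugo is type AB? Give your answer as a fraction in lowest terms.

Hugo's father's ABO genotype from I^A i × I^A i: 1/4 I^A I^A, 1/2 I^A i, 1/4 i i.
Crossing each possibility with the mother I^A I^B and summing P(type AB): 1/4·1/2 + 1/2·1/4 + 1/4·0 = 1/4.

1/4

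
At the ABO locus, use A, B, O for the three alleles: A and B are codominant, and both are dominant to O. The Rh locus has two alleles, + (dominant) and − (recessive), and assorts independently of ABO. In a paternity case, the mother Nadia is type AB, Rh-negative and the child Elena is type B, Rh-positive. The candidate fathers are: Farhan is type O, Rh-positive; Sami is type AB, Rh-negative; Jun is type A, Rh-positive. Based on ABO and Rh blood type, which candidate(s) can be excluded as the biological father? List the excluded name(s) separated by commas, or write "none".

Sami

A candidate is excluded only if no genotype consistent with his phenotype could produce a type B, Rh-positive child with a type AB, Rh-negative mother.
Sami (type AB, Rh-): no genotype consistent with that phenotype can produce a type-B Rh+ child with a type-AB mother.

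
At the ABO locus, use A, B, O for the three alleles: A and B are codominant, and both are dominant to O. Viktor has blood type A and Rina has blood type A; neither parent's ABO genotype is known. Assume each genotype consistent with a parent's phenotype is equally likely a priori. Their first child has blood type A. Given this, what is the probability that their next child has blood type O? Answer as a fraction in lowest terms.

Possible genotypes: Viktor ∈ {AA, AO}; Rina ∈ {AA, AO}.
Weight each parental genotype pair by prior × P(type-A child):
  AA × AA: posterior weight 4/15; P(next child type O) = 0.
  AA × AO: posterior weight 4/15; P(next child type O) = 0.
  AO × AA: posterior weight 4/15; P(next child type O) = 0.
  AO × AO: posterior weight 1/5; P(next child type O) = 1/4.
Weighted sum = 1/20.

1/20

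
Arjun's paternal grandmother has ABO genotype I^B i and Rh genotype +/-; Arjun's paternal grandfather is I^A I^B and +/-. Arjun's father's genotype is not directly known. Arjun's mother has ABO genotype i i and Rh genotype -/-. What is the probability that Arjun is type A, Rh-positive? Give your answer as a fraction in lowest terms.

1/8

Arjun's father's ABO genotype from I^B i × I^A I^B: 1/4 I^A I^B, 1/4 I^A i, 1/4 I^B I^B, 1/4 I^B i.
Crossing each possibility with the mother i i and summing P(type A): 1/4·1/2 + 1/4·1/2 + 1/4·0 + 1/4·0 = 1/4.
Similarly for Rh via the father's Rh distribution: P(Rh+) = 1/2.
Independent loci: 1/4 × 1/2 = 1/8.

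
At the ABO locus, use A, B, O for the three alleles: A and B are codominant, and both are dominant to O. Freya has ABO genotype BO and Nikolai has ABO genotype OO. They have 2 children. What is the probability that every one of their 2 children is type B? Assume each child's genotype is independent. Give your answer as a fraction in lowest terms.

ABO cross BO × OO → 1/2 O, 1/2 B.
So P(type B) = 1/2 per child.
All 2 independent: (1/2)^2 = 1/4.

1/4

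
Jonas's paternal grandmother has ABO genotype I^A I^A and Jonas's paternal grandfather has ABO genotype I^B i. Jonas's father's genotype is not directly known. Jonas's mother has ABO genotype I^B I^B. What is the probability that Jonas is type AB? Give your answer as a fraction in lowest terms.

1/2

Jonas's father's ABO genotype from I^A I^A × I^B i: 1/2 I^A I^B, 1/2 I^A i.
Crossing each possibility with the mother I^B I^B and summing P(type AB): 1/2·1/2 + 1/2·1/2 = 1/2.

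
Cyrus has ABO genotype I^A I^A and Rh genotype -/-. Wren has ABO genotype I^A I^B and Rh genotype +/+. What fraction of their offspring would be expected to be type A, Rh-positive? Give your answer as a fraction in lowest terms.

ABO cross I^A I^A × I^A I^B → offspring phenotypes: 1/2 A, 1/2 AB.
Rh cross -/- × +/+ → 1 Rh+.
Independent loci: P(type A, Rh-positive) = 1/2 × 1 = 1/2.

1/2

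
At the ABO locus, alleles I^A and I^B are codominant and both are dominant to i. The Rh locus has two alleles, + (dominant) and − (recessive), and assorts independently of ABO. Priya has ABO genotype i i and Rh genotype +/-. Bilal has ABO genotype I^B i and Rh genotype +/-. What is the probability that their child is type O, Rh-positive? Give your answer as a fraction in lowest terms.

ABO cross i i × I^B i → offspring phenotypes: 1/2 O, 1/2 B.
Rh cross +/- × +/- → 3/4 Rh+, 1/4 Rh-.
Independent loci: P(type O, Rh-positive) = 1/2 × 3/4 = 3/8.

3/8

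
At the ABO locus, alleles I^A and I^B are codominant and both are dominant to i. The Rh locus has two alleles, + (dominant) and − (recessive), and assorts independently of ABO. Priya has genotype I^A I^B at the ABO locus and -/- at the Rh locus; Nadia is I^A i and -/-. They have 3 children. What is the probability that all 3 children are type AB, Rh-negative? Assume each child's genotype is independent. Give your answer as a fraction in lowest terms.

ABO cross I^A I^B × I^A i → 1/2 A, 1/4 B, 1/4 AB.
Rh cross -/- × -/- → 1 Rh-; so P(type AB, Rh-negative) = 1/4 × 1 = 1/4 per child.
All 3 independent: (1/4)^3 = 1/64.

1/64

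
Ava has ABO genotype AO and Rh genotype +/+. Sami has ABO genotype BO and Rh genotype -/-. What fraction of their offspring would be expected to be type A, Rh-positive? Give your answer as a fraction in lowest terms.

1/4

ABO cross AO × BO → offspring phenotypes: 1/4 O, 1/4 A, 1/4 B, 1/4 AB.
Rh cross +/+ × -/- → 1 Rh+.
Independent loci: P(type A, Rh-positive) = 1/4 × 1 = 1/4.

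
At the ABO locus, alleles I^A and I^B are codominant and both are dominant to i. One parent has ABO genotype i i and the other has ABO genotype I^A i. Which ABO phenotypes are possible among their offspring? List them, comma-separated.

O, A

Gametes from i i × I^A i give offspring ABO genotypes I^A i, i i, i.e. phenotypes O, A.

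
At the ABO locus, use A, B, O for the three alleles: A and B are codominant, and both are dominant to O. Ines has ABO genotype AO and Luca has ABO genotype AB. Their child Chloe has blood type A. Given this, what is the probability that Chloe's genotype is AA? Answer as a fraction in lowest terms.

Cross AO × AB → 1/4 AA, 1/4 AB, 1/4 AO, 1/4 BO.
Type-A genotypes among offspring: AA (1/4), AO (1/4); total 1/2.
P(AA | type A) = (1/4) / (1/2) = 1/2.

1/2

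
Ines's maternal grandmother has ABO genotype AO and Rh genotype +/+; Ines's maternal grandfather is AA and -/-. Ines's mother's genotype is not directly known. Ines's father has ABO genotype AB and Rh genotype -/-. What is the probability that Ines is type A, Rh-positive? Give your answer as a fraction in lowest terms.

1/4

Ines's mother's ABO genotype from AO × AA: 1/2 AA, 1/2 AO.
Crossing each possibility with the father AB and summing P(type A): 1/2·1/2 + 1/2·1/2 = 1/2.
Similarly for Rh via the mother's Rh distribution: P(Rh+) = 1/2.
Independent loci: 1/2 × 1/2 = 1/4.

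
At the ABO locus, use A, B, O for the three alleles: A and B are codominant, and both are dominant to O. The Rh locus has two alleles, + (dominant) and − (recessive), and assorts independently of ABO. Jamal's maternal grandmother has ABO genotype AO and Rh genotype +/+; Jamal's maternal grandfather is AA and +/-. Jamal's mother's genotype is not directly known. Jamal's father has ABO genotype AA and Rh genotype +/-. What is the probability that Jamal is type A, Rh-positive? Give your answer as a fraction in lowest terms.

7/8

Jamal's mother's ABO genotype from AO × AA: 1/2 AA, 1/2 AO.
Crossing each possibility with the father AA and summing P(type A): 1/2·1 + 1/2·1 = 1.
Similarly for Rh via the mother's Rh distribution: P(Rh+) = 7/8.
Independent loci: 1 × 7/8 = 7/8.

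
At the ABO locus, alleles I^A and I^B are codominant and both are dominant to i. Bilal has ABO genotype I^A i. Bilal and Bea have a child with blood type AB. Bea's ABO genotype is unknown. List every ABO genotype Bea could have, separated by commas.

I^A I^B, I^B I^B, I^B i

For each candidate genotype of Bea, check whether crossing it with I^A i can produce every observed child phenotype.
  I^A I^A → possible child types {A} ✗
  I^A I^B → possible child types {A, B, AB} ✓
  I^A i → possible child types {O, A} ✗
  I^B I^B → possible child types {B, AB} ✓
  I^B i → possible child types {O, A, B, AB} ✓
  i i → possible child types {O, A} ✗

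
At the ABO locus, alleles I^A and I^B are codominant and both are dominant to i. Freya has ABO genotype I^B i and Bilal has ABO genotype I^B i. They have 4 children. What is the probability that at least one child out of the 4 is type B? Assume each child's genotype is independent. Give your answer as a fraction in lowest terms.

ABO cross I^B i × I^B i → 1/4 O, 3/4 B.
So P(type B) = 3/4 per child.
P(none) = (1/4)^4 = 1/256; P(at least one) = 1 − 1/256 = 255/256.

255/256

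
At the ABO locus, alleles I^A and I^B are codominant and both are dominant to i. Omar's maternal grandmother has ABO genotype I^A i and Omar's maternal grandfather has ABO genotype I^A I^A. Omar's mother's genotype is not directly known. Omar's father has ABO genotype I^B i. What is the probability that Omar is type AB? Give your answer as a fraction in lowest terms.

3/8

Omar's mother's ABO genotype from I^A i × I^A I^A: 1/2 I^A I^A, 1/2 I^A i.
Crossing each possibility with the father I^B i and summing P(type AB): 1/2·1/2 + 1/2·1/4 = 3/8.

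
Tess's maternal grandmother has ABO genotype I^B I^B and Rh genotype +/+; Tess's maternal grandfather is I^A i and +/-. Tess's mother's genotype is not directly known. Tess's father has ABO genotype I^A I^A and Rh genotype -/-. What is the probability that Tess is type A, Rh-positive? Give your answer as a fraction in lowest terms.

3/8

Tess's mother's ABO genotype from I^B I^B × I^A i: 1/2 I^A I^B, 1/2 I^B i.
Crossing each possibility with the father I^A I^A and summing P(type A): 1/2·1/2 + 1/2·1/2 = 1/2.
Similarly for Rh via the mother's Rh distribution: P(Rh+) = 3/4.
Independent loci: 1/2 × 3/4 = 3/8.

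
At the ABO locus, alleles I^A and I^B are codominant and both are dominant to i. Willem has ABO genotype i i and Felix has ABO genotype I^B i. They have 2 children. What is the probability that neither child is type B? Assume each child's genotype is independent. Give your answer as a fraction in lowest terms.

1/4

ABO cross i i × I^B i → 1/2 O, 1/2 B.
So P(type B) = 1/2 per child.
P(not type B) = 1/2 for one child; (1/2)^2 = 1/4.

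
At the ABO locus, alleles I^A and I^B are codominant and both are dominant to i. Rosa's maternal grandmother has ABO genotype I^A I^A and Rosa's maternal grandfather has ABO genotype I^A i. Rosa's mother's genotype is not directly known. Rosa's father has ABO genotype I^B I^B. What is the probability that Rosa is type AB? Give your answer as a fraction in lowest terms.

Rosa's mother's ABO genotype from I^A I^A × I^A i: 1/2 I^A I^A, 1/2 I^A i.
Crossing each possibility with the father I^B I^B and summing P(type AB): 1/2·1 + 1/2·1/2 = 3/4.

3/4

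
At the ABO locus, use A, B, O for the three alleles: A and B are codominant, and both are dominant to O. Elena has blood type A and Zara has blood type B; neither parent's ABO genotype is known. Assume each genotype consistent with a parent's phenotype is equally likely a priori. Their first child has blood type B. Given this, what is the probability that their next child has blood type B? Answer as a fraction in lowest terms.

Possible genotypes: Elena ∈ {AA, AO}; Zara ∈ {BB, BO}.
Weight each parental genotype pair by prior × P(type-B child):
  AO × BB: posterior weight 2/3; P(next child type B) = 1/2.
  AO × BO: posterior weight 1/3; P(next child type B) = 1/4.
Weighted sum = 5/12.

5/12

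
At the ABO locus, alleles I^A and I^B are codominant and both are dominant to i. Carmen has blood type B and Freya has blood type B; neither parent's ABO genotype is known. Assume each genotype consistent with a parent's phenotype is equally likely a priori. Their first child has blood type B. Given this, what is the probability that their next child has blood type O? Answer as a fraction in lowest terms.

Possible genotypes: Carmen ∈ {I^B I^B, I^B i}; Freya ∈ {I^B I^B, I^B i}.
Weight each parental genotype pair by prior × P(type-B child):
  I^B I^B × I^B I^B: posterior weight 4/15; P(next child type O) = 0.
  I^B I^B × I^B i: posterior weight 4/15; P(next child type O) = 0.
  I^B i × I^B I^B: posterior weight 4/15; P(next child type O) = 0.
  I^B i × I^B i: posterior weight 1/5; P(next child type O) = 1/4.
Weighted sum = 1/20.

1/20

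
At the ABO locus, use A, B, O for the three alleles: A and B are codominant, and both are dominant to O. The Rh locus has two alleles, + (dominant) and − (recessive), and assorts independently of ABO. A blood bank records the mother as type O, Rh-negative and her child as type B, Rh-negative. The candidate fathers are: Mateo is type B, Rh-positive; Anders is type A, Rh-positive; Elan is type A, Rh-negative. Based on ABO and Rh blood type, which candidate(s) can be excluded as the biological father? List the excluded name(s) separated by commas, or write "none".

Anders, Elan

A candidate is excluded only if no genotype consistent with his phenotype could produce a type B, Rh-negative child with a type O, Rh-negative mother.
Anders (type A, Rh+): no genotype consistent with that phenotype can produce a type-B Rh- child with a type-O mother.
Elan (type A, Rh-): no genotype consistent with that phenotype can produce a type-B Rh- child with a type-O mother.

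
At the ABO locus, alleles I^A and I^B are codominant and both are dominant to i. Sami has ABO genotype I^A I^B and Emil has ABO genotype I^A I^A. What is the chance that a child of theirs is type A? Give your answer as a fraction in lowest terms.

1/2

ABO cross I^A I^B × I^A I^A → offspring phenotypes: 1/2 A, 1/2 AB.
So P(type A) = 1/2.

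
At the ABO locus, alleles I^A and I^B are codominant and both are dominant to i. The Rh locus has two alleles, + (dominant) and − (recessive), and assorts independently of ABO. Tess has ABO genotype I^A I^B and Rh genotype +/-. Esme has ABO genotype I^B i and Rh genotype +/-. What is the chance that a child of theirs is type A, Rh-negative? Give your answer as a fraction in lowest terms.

1/16

ABO cross I^A I^B × I^B i → offspring phenotypes: 1/4 A, 1/2 B, 1/4 AB.
Rh cross +/- × +/- → 3/4 Rh+, 1/4 Rh-.
Independent loci: P(type A, Rh-negative) = 1/4 × 1/4 = 1/16.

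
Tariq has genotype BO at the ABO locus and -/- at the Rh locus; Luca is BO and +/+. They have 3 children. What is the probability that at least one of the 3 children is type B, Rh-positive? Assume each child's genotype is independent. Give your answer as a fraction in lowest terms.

63/64

ABO cross BO × BO → 1/4 O, 3/4 B.
Rh cross -/- × +/+ → 1 Rh+; so P(type B, Rh-positive) = 3/4 × 1 = 3/4 per child.
P(none) = (1/4)^3 = 1/64; P(at least one) = 1 − 1/64 = 63/64.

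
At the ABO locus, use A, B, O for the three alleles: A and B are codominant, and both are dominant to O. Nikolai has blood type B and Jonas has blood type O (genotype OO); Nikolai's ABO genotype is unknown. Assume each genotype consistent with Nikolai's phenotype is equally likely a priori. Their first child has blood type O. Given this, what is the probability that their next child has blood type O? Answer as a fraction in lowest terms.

Possible genotypes: Nikolai ∈ {BB, BO}; Jonas ∈ {OO}.
Weight each parental genotype pair by prior × P(type-O child):
  BO × OO: posterior weight 1; P(next child type O) = 1/2.
Weighted sum = 1/2.

1/2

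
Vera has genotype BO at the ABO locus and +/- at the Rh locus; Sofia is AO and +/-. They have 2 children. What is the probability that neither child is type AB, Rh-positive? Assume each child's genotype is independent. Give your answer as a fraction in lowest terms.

169/256

ABO cross BO × AO → 1/4 O, 1/4 A, 1/4 B, 1/4 AB.
Rh cross +/- × +/- → 3/4 Rh+, 1/4 Rh-; so P(type AB, Rh-positive) = 1/4 × 3/4 = 3/16 per child.
P(not type AB, Rh-positive) = 13/16 for one child; (13/16)^2 = 169/256.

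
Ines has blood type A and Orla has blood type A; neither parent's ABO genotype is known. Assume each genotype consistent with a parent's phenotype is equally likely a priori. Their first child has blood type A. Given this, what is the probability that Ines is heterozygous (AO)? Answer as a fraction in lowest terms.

7/15

Possible genotypes: Ines ∈ {AA, AO}; Orla ∈ {AA, AO}.
Weight each parental genotype pair by prior × P(type-A child):
  AA × AA: posterior weight 4/15.
  AA × AO: posterior weight 4/15.
  AO × AA: posterior weight 4/15.
  AO × AO: posterior weight 1/5.
Sum the posterior weight over pairs where Ines is AO: 7/15.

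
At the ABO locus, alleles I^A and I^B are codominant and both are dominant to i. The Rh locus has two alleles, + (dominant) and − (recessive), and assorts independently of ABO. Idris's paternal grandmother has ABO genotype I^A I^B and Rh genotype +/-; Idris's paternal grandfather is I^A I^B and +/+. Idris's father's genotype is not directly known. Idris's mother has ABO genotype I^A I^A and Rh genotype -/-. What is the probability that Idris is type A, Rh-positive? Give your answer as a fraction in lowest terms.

3/8

Idris's father's ABO genotype from I^A I^B × I^A I^B: 1/4 I^A I^A, 1/2 I^A I^B, 1/4 I^B I^B.
Crossing each possibility with the mother I^A I^A and summing P(type A): 1/4·1 + 1/2·1/2 + 1/4·0 = 1/2.
Similarly for Rh via the father's Rh distribution: P(Rh+) = 3/4.
Independent loci: 1/2 × 3/4 = 3/8.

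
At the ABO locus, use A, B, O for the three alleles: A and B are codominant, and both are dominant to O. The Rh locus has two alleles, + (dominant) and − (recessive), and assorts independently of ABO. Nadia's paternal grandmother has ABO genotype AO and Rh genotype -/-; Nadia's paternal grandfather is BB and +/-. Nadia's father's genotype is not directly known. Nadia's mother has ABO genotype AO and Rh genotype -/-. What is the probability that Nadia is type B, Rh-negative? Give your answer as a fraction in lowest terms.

3/16

Nadia's father's ABO genotype from AO × BB: 1/2 AB, 1/2 BO.
Crossing each possibility with the mother AO and summing P(type B): 1/2·1/4 + 1/2·1/4 = 1/4.
Similarly for Rh via the father's Rh distribution: P(Rh-) = 3/4.
Independent loci: 1/4 × 3/4 = 3/16.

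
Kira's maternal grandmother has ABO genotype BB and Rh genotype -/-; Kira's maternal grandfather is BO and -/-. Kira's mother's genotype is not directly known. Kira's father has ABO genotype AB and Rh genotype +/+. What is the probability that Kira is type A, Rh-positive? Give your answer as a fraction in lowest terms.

Kira's mother's ABO genotype from BB × BO: 1/2 BB, 1/2 BO.
Crossing each possibility with the father AB and summing P(type A): 1/2·0 + 1/2·1/4 = 1/8.
Similarly for Rh via the mother's Rh distribution: P(Rh+) = 1.
Independent loci: 1/8 × 1 = 1/8.

1/8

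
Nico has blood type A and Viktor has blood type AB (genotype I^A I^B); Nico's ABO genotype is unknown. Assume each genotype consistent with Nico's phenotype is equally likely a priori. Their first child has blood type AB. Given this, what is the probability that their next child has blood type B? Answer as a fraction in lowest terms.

1/12

Possible genotypes: Nico ∈ {I^A I^A, I^A i}; Viktor ∈ {I^A I^B}.
Weight each parental genotype pair by prior × P(type-AB child):
  I^A I^A × I^A I^B: posterior weight 2/3; P(next child type B) = 0.
  I^A i × I^A I^B: posterior weight 1/3; P(next child type B) = 1/4.
Weighted sum = 1/12.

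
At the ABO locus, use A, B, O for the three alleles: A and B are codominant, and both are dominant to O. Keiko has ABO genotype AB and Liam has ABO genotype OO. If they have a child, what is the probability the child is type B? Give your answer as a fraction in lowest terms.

ABO cross AB × OO → offspring phenotypes: 1/2 A, 1/2 B.
So P(type B) = 1/2.

1/2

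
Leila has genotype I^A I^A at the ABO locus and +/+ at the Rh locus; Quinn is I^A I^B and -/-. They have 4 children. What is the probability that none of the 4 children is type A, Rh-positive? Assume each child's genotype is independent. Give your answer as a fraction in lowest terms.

1/16

ABO cross I^A I^A × I^A I^B → 1/2 A, 1/2 AB.
Rh cross +/+ × -/- → 1 Rh+; so P(type A, Rh-positive) = 1/2 × 1 = 1/2 per child.
P(not type A, Rh-positive) = 1/2 for one child; (1/2)^4 = 1/16.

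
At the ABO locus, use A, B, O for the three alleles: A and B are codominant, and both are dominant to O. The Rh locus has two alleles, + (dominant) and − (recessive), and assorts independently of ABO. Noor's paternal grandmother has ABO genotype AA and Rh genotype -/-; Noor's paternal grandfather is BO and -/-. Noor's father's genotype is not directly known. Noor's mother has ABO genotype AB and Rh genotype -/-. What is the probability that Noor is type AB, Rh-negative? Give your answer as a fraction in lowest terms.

3/8

Noor's father's ABO genotype from AA × BO: 1/2 AB, 1/2 AO.
Crossing each possibility with the mother AB and summing P(type AB): 1/2·1/2 + 1/2·1/4 = 3/8.
Similarly for Rh via the father's Rh distribution: P(Rh-) = 1.
Independent loci: 3/8 × 1 = 3/8.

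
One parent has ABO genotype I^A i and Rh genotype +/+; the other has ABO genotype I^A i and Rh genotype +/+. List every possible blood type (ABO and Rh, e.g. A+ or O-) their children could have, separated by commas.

O+, A+

Gametes from I^A i × I^A i give offspring ABO genotypes I^A I^A, I^A i, i i, i.e. phenotypes O, A.
Rh cross +/+ × +/+ → phenotypes Rh+.
Combining independently: O+, A+.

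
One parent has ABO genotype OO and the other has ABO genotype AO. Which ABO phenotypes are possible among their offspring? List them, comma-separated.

Gametes from OO × AO give offspring ABO genotypes AO, OO, i.e. phenotypes O, A.

O, A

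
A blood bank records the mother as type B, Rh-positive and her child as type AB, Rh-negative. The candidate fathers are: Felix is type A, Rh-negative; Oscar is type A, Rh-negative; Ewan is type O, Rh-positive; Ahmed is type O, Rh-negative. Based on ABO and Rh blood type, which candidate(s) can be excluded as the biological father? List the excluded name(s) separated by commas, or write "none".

A candidate is excluded only if no genotype consistent with his phenotype could produce a type AB, Rh-negative child with a type B, Rh-positive mother.
Ewan (type O, Rh+): no genotype consistent with that phenotype can produce a type-AB Rh- child with a type-B mother.
Ahmed (type O, Rh-): no genotype consistent with that phenotype can produce a type-AB Rh- child with a type-B mother.

Ewan, Ahmed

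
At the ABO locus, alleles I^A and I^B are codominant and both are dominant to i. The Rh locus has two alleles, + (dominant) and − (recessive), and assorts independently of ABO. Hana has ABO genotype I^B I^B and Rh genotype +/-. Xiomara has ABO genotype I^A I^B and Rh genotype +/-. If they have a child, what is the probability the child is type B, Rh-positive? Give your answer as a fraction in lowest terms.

ABO cross I^B I^B × I^A I^B → offspring phenotypes: 1/2 B, 1/2 AB.
Rh cross +/- × +/- → 3/4 Rh+, 1/4 Rh-.
Independent loci: P(type B, Rh-positive) = 1/2 × 3/4 = 3/8.

3/8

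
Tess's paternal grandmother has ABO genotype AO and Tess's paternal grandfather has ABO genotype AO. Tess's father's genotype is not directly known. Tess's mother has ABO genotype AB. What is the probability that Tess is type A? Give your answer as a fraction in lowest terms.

1/2

Tess's father's ABO genotype from AO × AO: 1/4 AA, 1/2 AO, 1/4 OO.
Crossing each possibility with the mother AB and summing P(type A): 1/4·1/2 + 1/2·1/2 + 1/4·1/2 = 1/2.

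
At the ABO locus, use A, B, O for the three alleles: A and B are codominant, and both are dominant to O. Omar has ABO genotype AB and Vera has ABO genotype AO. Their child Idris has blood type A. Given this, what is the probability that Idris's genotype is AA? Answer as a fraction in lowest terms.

Cross AB × AO → 1/4 AA, 1/4 AB, 1/4 AO, 1/4 BO.
Type-A genotypes among offspring: AA (1/4), AO (1/4); total 1/2.
P(AA | type A) = (1/4) / (1/2) = 1/2.

1/2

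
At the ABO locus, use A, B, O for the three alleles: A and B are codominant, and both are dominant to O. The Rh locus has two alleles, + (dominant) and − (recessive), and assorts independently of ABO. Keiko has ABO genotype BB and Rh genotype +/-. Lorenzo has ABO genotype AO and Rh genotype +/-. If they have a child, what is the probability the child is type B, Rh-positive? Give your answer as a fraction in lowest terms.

3/8

ABO cross BB × AO → offspring phenotypes: 1/2 B, 1/2 AB.
Rh cross +/- × +/- → 3/4 Rh+, 1/4 Rh-.
Independent loci: P(type B, Rh-positive) = 1/2 × 3/4 = 3/8.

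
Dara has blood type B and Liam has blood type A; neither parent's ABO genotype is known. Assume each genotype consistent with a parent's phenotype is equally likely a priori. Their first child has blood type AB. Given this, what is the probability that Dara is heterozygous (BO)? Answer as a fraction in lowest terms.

Possible genotypes: Dara ∈ {BB, BO}; Liam ∈ {AA, AO}.
Weight each parental genotype pair by prior × P(type-AB child):
  BB × AA: posterior weight 4/9.
  BB × AO: posterior weight 2/9.
  BO × AA: posterior weight 2/9.
  BO × AO: posterior weight 1/9.
Sum the posterior weight over pairs where Dara is BO: 1/3.

1/3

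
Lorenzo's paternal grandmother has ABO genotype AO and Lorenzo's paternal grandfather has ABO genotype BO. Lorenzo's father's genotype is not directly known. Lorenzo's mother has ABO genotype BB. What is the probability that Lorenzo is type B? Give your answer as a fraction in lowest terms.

3/4

Lorenzo's father's ABO genotype from AO × BO: 1/4 AB, 1/4 AO, 1/4 BO, 1/4 OO.
Crossing each possibility with the mother BB and summing P(type B): 1/4·1/2 + 1/4·1/2 + 1/4·1 + 1/4·1 = 3/4.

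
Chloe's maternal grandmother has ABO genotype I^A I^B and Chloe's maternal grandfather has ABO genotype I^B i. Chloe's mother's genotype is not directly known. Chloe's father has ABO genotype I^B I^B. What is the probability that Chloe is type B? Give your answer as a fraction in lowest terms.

Chloe's mother's ABO genotype from I^A I^B × I^B i: 1/4 I^A I^B, 1/4 I^A i, 1/4 I^B I^B, 1/4 I^B i.
Crossing each possibility with the father I^B I^B and summing P(type B): 1/4·1/2 + 1/4·1/2 + 1/4·1 + 1/4·1 = 3/4.

3/4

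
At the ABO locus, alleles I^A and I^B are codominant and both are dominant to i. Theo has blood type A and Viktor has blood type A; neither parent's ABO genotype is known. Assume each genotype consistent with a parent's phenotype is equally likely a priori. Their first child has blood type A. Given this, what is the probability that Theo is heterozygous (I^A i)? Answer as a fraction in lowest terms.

Possible genotypes: Theo ∈ {I^A I^A, I^A i}; Viktor ∈ {I^A I^A, I^A i}.
Weight each parental genotype pair by prior × P(type-A child):
  I^A I^A × I^A I^A: posterior weight 4/15.
  I^A I^A × I^A i: posterior weight 4/15.
  I^A i × I^A I^A: posterior weight 4/15.
  I^A i × I^A i: posterior weight 1/5.
Sum the posterior weight over pairs where Theo is I^A i: 7/15.

7/15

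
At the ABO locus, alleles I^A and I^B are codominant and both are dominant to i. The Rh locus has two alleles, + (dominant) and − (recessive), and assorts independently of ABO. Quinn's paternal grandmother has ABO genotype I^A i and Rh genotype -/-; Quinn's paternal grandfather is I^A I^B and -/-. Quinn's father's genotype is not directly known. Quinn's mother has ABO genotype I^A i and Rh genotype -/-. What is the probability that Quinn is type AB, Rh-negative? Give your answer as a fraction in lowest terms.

1/8

Quinn's father's ABO genotype from I^A i × I^A I^B: 1/4 I^A I^A, 1/4 I^A I^B, 1/4 I^A i, 1/4 I^B i.
Crossing each possibility with the mother I^A i and summing P(type AB): 1/4·0 + 1/4·1/4 + 1/4·0 + 1/4·1/4 = 1/8.
Similarly for Rh via the father's Rh distribution: P(Rh-) = 1.
Independent loci: 1/8 × 1 = 1/8.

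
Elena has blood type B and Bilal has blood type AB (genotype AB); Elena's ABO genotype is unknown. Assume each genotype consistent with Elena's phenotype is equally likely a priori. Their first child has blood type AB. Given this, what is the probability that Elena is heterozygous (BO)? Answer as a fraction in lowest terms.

1/3

Possible genotypes: Elena ∈ {BB, BO}; Bilal ∈ {AB}.
Weight each parental genotype pair by prior × P(type-AB child):
  BB × AB: posterior weight 2/3.
  BO × AB: posterior weight 1/3.
Sum the posterior weight over pairs where Elena is BO: 1/3.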